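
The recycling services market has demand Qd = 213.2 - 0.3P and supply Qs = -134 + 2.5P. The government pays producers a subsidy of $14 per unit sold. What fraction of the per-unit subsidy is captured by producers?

Pre-subsidy: 213.2 - 0.3P = -134 + 2.5P gives P* = 124, Q* = 176.
With the subsidy, sellers receive Ps = Pb + 14 for each unit, where Pb is the price buyers pay.
Supply in terms of Pb becomes Qs = -134 + 2.5(Pb + 14) = -99 + 2.5Pb. Setting this equal to demand: 213.2 - 0.3Pb = -99 + 2.5Pb, so Pb = 111.5.
Sellers receive Ps = 111.5 + 14 = 125.5; Q' = 213.2 − 0.3·111.5 = 179.75.
Buyers' price falls by P* − Pb = 124 − 111.5 = 12.5; sellers' price rises by Ps − P* = 125.5 − 124 = 1.5.
So producers capture 1.5/14 = 3/28 of each unit of subsidy.

Producer share = 3/28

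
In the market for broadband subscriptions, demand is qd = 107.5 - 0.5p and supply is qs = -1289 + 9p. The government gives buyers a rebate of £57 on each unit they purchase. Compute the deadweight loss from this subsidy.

Pre-subsidy: 107.5 - 0.5p = -1289 + 9p gives p* = 147, q* = 34.
With the rebate, buyers effectively pay pb = ps − 57, where ps is the price sellers receive.
Demand in terms of ps becomes qd = 107.5 − 0.5(ps − 57) = 136 - 0.5ps. Setting this equal to supply: 136 - 0.5ps = -1289 + 9ps, so ps = 150.
Buyers pay pb = 150 − 57 = 93; q' = -1289 + 9·150 = 61.
The subsidy expands output by 61 − 34 = 27 past the efficient level; on those units the gap between marginal cost and willingness to pay runs from 0 up to 57.
DWL = ½ × 57 × 27 = 769.5.

Deadweight loss = £769.5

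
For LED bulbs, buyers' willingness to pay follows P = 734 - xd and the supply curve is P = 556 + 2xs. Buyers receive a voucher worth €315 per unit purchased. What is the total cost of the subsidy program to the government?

Government cost = €51765

Pre-subsidy: 734 - x = 556 + 2x gives x* = 178/3 and P* = 2024/3.
With the rebate, buyers effectively pay Pb = Ps − 315, where Ps is the price sellers receive.
On the curves, Pb = 734 - x and Ps = 556 + 2x; the wedge Ps − Pb = 315 gives 556 + 2x − (734 - x) = 315, so x' = 493/3.
Then Pb = 734 − 1·(493/3) = 1709/3 and Ps = 556 + 2·(493/3) = 2654/3.
Government outlay = subsidy × quantity = 315 × 493/3 = 51765.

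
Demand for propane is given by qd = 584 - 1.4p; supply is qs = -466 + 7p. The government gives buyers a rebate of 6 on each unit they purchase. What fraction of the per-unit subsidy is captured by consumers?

Consumer share = 5/6

Pre-subsidy: 584 - 1.4p = -466 + 7p gives p* = 125, q* = 409.
With the rebate, buyers effectively pay pb = ps − 6, where ps is the price sellers receive.
Demand in terms of ps becomes qd = 584 − 1.4(ps − 6) = 592.4 - 1.4ps. Setting this equal to supply: 592.4 - 1.4ps = -466 + 7ps, so ps = 126.
Buyers pay pb = 126 − 6 = 120; q' = -466 + 7·126 = 416.
Buyers' price falls by p* − pb = 125 − 120 = 5; sellers' price rises by ps − p* = 126 − 125 = 1.
So consumers capture 5/6 = 5/6 of each unit of subsidy.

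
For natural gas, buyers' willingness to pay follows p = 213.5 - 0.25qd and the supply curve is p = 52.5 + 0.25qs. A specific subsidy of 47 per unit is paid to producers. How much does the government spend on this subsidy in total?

Pre-subsidy: 213.5 - 0.25q = 52.5 + 0.25q gives q* = 322 and p* = 133.
With the subsidy, sellers receive ps = pb + 47 for each unit, where pb is the price buyers pay.
On the curves, pb = 213.5 - 0.25q and ps = 52.5 + 0.25q; the wedge ps − pb = 47 gives 52.5 + 0.25q − (213.5 - 0.25q) = 47, so q' = 416.
Then pb = 213.5 − 0.25·416 = 109.5 and ps = 52.5 + 0.25·416 = 156.5.
Government outlay = subsidy × quantity = 47 × 416 = 19552.

Government cost = 19552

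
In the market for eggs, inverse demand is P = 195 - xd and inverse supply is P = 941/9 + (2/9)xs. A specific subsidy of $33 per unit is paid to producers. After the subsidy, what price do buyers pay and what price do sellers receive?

Pre-subsidy: 195 - x = 941/9 + (2/9)x gives x* = 74 and P* = 121.
With the subsidy, sellers receive Ps = Pb + 33 for each unit, where Pb is the price buyers pay.
On the curves, Pb = 195 - x and Ps = 941/9 + (2/9)x; the wedge Ps − Pb = 33 gives 941/9 + (2/9)x − (195 - x) = 33, so x' = 101.
Then Pb = 195 − 1·101 = 94 and Ps = 941/9 + (2/9)·101 = 127.

Buyers pay $94; sellers receive $127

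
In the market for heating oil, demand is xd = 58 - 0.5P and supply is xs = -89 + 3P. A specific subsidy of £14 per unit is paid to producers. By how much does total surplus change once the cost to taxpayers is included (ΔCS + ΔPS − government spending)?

Pre-subsidy: 58 - 0.5P = -89 + 3P gives P* = 42, x* = 37.
With the subsidy, sellers receive Ps = Pb + 14 for each unit, where Pb is the price buyers pay.
Supply in terms of Pb becomes xs = -89 + 3(Pb + 14) = -47 + 3Pb. Setting this equal to demand: 58 - 0.5Pb = -47 + 3Pb, so Pb = 30.
Sellers receive Ps = 30 + 14 = 44; x' = 58 − 0.5·30 = 43.
ΔCS = ½(37 + 43)(42 − 30) = 480; ΔPS = ½(37 + 43)(44 − 42) = 80.
Government spending = 14 × 43 = 602.
Net change = 480 + 80 − 602 = -42. The loss equals the DWL triangle ½·14·6.

Net change in total surplus = -£42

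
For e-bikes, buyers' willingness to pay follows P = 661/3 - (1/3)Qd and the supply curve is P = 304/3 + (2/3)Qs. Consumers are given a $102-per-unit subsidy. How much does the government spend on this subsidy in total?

Pre-subsidy: 661/3 - (1/3)Q = 304/3 + (2/3)Q gives Q* = 119 and P* = 542/3.
With the rebate, buyers effectively pay Pb = Ps − 102, where Ps is the price sellers receive.
On the curves, Pb = 661/3 - (1/3)Q and Ps = 304/3 + (2/3)Q; the wedge Ps − Pb = 102 gives 304/3 + (2/3)Q − (661/3 - (1/3)Q) = 102, so Q' = 221.
Then Pb = 661/3 − (1/3)·221 = 440/3 and Ps = 304/3 + (2/3)·221 = 746/3.
Government outlay = subsidy × quantity = 102 × 221 = 22542.

Government cost = $22542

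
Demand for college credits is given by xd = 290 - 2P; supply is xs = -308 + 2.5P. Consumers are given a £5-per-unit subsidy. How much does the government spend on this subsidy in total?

Pre-subsidy: 290 - 2P = -308 + 2.5P gives P* = 1196/9, x* = 218/9.
With the rebate, buyers effectively pay Pb = Ps − 5, where Ps is the price sellers receive.
Demand in terms of Ps becomes xd = 290 − 2(Ps − 5) = 300 - 2Ps. Setting this equal to supply: 300 - 2Ps = -308 + 2.5Ps, so Ps = 1216/9.
Buyers pay Pb = 1216/9 − 5 = 1171/9; x' = -308 + 2.5·(1216/9) = 268/9.
Government outlay = subsidy × quantity = 5 × 268/9 = 1340/9.

Government cost = 1340/9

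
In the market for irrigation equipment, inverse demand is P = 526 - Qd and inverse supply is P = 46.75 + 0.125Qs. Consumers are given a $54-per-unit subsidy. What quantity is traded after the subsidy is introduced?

Q' = 474

Pre-subsidy: 526 - Q = 46.75 + 0.125Q gives Q* = 426 and P* = 100.
With the rebate, buyers effectively pay Pb = Ps − 54, where Ps is the price sellers receive.
On the curves, Pb = 526 - Q and Ps = 46.75 + 0.125Q; the wedge Ps − Pb = 54 gives 46.75 + 0.125Q − (526 - Q) = 54, so Q' = 474.
Then Pb = 526 − 1·474 = 52 and Ps = 46.75 + 0.125·474 = 106.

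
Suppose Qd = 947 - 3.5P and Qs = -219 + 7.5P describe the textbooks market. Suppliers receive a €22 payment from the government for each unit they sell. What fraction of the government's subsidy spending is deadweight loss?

DWL / government spending = 35/838

Pre-subsidy: 947 - 3.5P = -219 + 7.5P gives P* = 106, Q* = 576.
With the subsidy, sellers receive Ps = Pb + 22 for each unit, where Pb is the price buyers pay.
Supply in terms of Pb becomes Qs = -219 + 7.5(Pb + 22) = -54 + 7.5Pb. Setting this equal to demand: 947 - 3.5Pb = -54 + 7.5Pb, so Pb = 91.
Sellers receive Ps = 91 + 22 = 113; Q' = 947 − 3.5·91 = 628.5.
ΔCS = ½(576 + 628.5)(106 − 91) = 9033.75; ΔPS = ½(576 + 628.5)(113 − 106) = 4215.75.
Government spending = 22 × 628.5 = 13827.
DWL = ½ × 22 × (628.5 − 576) = 577.5; fraction = 577.5 / 13827 = 35/838.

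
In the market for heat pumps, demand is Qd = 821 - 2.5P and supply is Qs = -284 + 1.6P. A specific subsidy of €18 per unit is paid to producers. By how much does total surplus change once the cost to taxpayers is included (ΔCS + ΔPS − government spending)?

Pre-subsidy: 821 - 2.5P = -284 + 1.6P gives P* = 11050/41, Q* = 6036/41.
With the subsidy, sellers receive Ps = Pb + 18 for each unit, where Pb is the price buyers pay.
Supply in terms of Pb becomes Qs = -284 + 1.6(Pb + 18) = -255.2 + 1.6Pb. Setting this equal to demand: 821 - 2.5Pb = -255.2 + 1.6Pb, so Pb = 10762/41.
Sellers receive Ps = 10762/41 + 18 = 11500/41; Q' = 821 − 2.5·(10762/41) = 6756/41.
ΔCS = ½(6036/41 + 6756/41)(11050/41 − 10762/41) = 44928/41; ΔPS = ½(6036/41 + 6756/41)(11500/41 − 11050/41) = 70200/41.
Government spending = 18 × 6756/41 = 121608/41.
Net change = 44928/41 + 70200/41 − 121608/41 = -6480/41. The loss equals the DWL triangle ½·18·720/41.

Net change in total surplus = -6480/41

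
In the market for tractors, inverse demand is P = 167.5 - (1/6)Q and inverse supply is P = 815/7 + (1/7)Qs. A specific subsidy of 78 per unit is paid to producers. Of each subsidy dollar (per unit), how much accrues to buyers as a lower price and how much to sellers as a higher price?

Pre-subsidy: 167.5 - (1/6)Q = 815/7 + (1/7)Q gives Q* = 165 and P* = 140.
With the subsidy, sellers receive Ps = Pb + 78 for each unit, where Pb is the price buyers pay.
On the curves, Pb = 167.5 - (1/6)Q and Ps = 815/7 + (1/7)Q; the wedge Ps − Pb = 78 gives 815/7 + (1/7)Q − (167.5 - (1/6)Q) = 78, so Q' = 417.
Then Pb = 167.5 − (1/6)·417 = 98 and Ps = 815/7 + (1/7)·417 = 176.
Buyers' price falls by P* − Pb = 140 − 98 = 42; sellers' price rises by Ps − P* = 176 − 140 = 36.

Buyers gain 42 per unit; sellers gain 36 per unit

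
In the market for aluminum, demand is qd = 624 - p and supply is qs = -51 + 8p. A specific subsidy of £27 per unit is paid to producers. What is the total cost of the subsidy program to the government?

Government cost = £15471

Pre-subsidy: 624 - p = -51 + 8p gives p* = 75, q* = 549.
With the subsidy, sellers receive ps = pb + 27 for each unit, where pb is the price buyers pay.
Supply in terms of pb becomes qs = -51 + 8(pb + 27) = 165 + 8pb. Setting this equal to demand: 624 - pb = 165 + 8pb, so pb = 51.
Sellers receive ps = 51 + 27 = 78; q' = 624 − 1·51 = 573.
Government outlay = subsidy × quantity = 27 × 573 = 15471.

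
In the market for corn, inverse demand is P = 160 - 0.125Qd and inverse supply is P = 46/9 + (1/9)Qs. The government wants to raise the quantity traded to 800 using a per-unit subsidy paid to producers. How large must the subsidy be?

At Q = 800, from the demand curve buyers pay Pb = 160 − 0.125·800 = 60; from the supply curve sellers need Ps = 46/9 + (1/9)·800 = 94.
The subsidy must fill the gap: s = Ps − Pb = 94 − 60 = 34.

Required subsidy s = 34 per unit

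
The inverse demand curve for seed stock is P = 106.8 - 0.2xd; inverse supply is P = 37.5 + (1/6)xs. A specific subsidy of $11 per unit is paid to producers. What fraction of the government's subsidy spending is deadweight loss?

Pre-subsidy: 106.8 - 0.2x = 37.5 + (1/6)x gives x* = 189 and P* = 69.
With the subsidy, sellers receive Ps = Pb + 11 for each unit, where Pb is the price buyers pay.
On the curves, Pb = 106.8 - 0.2x and Ps = 37.5 + (1/6)x; the wedge Ps − Pb = 11 gives 37.5 + (1/6)x − (106.8 - 0.2x) = 11, so x' = 219.
Then Pb = 106.8 − 0.2·219 = 63 and Ps = 37.5 + (1/6)·219 = 74.
ΔCS = ½(189 + 219)(69 − 63) = 1224; ΔPS = ½(189 + 219)(74 − 69) = 1020.
Government spending = 11 × 219 = 2409.
DWL = ½ × 11 × (219 − 189) = 165; fraction = 165 / 2409 = 5/73.

DWL / government spending = 5/73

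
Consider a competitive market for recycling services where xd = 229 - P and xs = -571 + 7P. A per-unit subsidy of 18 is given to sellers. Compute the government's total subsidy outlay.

Pre-subsidy: 229 - P = -571 + 7P gives P* = 100, x* = 129.
With the subsidy, sellers receive Ps = Pb + 18 for each unit, where Pb is the price buyers pay.
Supply in terms of Pb becomes xs = -571 + 7(Pb + 18) = -445 + 7Pb. Setting this equal to demand: 229 - Pb = -445 + 7Pb, so Pb = 84.25.
Sellers receive Ps = 84.25 + 18 = 102.25; x' = 229 − 1·84.25 = 144.75.
Government outlay = subsidy × quantity = 18 × 144.75 = 2605.5.

Government cost = 2605.5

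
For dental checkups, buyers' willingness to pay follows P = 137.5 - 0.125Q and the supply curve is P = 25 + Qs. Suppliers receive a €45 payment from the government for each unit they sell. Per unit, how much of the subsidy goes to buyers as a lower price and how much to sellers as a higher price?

Buyers gain €5 per unit; sellers gain €40 per unit

Pre-subsidy: 137.5 - 0.125Q = 25 + Q gives Q* = 100 and P* = 125.
With the subsidy, sellers receive Ps = Pb + 45 for each unit, where Pb is the price buyers pay.
On the curves, Pb = 137.5 - 0.125Q and Ps = 25 + Q; the wedge Ps − Pb = 45 gives 25 + Q − (137.5 - 0.125Q) = 45, so Q' = 140.
Then Pb = 137.5 − 0.125·140 = 120 and Ps = 25 + 1·140 = 165.
Buyers' price falls by P* − Pb = 125 − 120 = 5; sellers' price rises by Ps − P* = 165 − 125 = 40.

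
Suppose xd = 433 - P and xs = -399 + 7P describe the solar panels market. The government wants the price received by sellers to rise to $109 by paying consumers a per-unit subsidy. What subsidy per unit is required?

At a seller price of 109, quantity supplied is -399 + 7·109 = 364.
Buyers absorb 364 only when they pay Pb with 433 − 1·Pb = 364, i.e. Pb = 69.
s = Ps − Pb = 109 − 69 = 40.

Required subsidy s = $40 per unit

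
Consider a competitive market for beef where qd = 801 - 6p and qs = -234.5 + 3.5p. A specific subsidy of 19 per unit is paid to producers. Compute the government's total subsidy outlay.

Government cost = 3591

Pre-subsidy: 801 - 6p = -234.5 + 3.5p gives p* = 109, q* = 147.
With the subsidy, sellers receive ps = pb + 19 for each unit, where pb is the price buyers pay.
Supply in terms of pb becomes qs = -234.5 + 3.5(pb + 19) = -168 + 3.5pb. Setting this equal to demand: 801 - 6pb = -168 + 3.5pb, so pb = 102.
Sellers receive ps = 102 + 19 = 121; q' = 801 − 6·102 = 189.
Government outlay = subsidy × quantity = 19 × 189 = 3591.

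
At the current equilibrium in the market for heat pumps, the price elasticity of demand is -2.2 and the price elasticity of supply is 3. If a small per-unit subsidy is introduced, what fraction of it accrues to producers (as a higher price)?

For a small subsidy around the equilibrium, the benefit split depends on the relative slopes, which at a point are proportional to the elasticities.
Buyer share = εs/(εs + |εd|) = 3/(3 + 2.2) = 15/26; seller share = |εd|/(εs + |εd|) = 11/26.
So producers capture 11/26 of the subsidy.

Producer share = 11/26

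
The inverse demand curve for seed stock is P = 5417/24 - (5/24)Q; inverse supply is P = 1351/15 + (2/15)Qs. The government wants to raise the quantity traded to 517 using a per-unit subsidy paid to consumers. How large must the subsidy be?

Required subsidy s = 41 per unit

At Q = 517, from the demand curve buyers pay Pb = 5417/24 − (5/24)·517 = 118; from the supply curve sellers need Ps = 1351/15 + (2/15)·517 = 159.
The subsidy must fill the gap: s = Ps − Pb = 159 − 118 = 41.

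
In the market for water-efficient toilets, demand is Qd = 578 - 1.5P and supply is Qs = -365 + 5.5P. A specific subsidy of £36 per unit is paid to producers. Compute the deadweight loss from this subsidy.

Deadweight loss = 5346/7

Pre-subsidy: 578 - 1.5P = -365 + 5.5P gives P* = 943/7, Q* = 5263/14.
With the subsidy, sellers receive Ps = Pb + 36 for each unit, where Pb is the price buyers pay.
Supply in terms of Pb becomes Qs = -365 + 5.5(Pb + 36) = -167 + 5.5Pb. Setting this equal to demand: 578 - 1.5Pb = -167 + 5.5Pb, so Pb = 745/7.
Sellers receive Ps = 745/7 + 36 = 997/7; Q' = 578 − 1.5·(745/7) = 5857/14.
The subsidy expands output by 5857/14 − 5263/14 = 297/7 past the efficient level; on those units the gap between marginal cost and willingness to pay runs from 0 up to 36.
DWL = ½ × 36 × 297/7 = 5346/7.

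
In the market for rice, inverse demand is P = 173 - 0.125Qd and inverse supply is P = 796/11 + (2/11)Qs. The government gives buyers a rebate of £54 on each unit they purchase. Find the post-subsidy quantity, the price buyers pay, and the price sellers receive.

Pre-subsidy: 173 - 0.125Q = 796/11 + (2/11)Q gives Q* = 328 and P* = 132.
With the rebate, buyers effectively pay Pb = Ps − 54, where Ps is the price sellers receive.
On the curves, Pb = 173 - 0.125Q and Ps = 796/11 + (2/11)Q; the wedge Ps − Pb = 54 gives 796/11 + (2/11)Q − (173 - 0.125Q) = 54, so Q' = 504.
Then Pb = 173 − 0.125·504 = 110 and Ps = 796/11 + (2/11)·504 = 164.

Q' = 504; buyers pay £110; sellers receive £164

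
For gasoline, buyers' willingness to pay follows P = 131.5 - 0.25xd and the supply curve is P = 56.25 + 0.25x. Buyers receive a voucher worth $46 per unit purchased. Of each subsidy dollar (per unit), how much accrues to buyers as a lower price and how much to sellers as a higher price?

Buyers gain $23 per unit; sellers gain $23 per unit

Pre-subsidy: 131.5 - 0.25x = 56.25 + 0.25x gives x* = 150.5 and P* = 93.875.
With the rebate, buyers effectively pay Pb = Ps − 46, where Ps is the price sellers receive.
On the curves, Pb = 131.5 - 0.25x and Ps = 56.25 + 0.25x; the wedge Ps − Pb = 46 gives 56.25 + 0.25x − (131.5 - 0.25x) = 46, so x' = 242.5.
Then Pb = 131.5 − 0.25·242.5 = 70.875 and Ps = 56.25 + 0.25·242.5 = 116.875.
Buyers' price falls by P* − Pb = 93.875 − 70.875 = 23; sellers' price rises by Ps − P* = 116.875 − 93.875 = 23.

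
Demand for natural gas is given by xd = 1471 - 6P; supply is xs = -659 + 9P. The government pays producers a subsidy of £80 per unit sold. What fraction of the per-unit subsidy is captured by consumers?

Consumer share = 0.6

Pre-subsidy: 1471 - 6P = -659 + 9P gives P* = 142, x* = 619.
With the subsidy, sellers receive Ps = Pb + 80 for each unit, where Pb is the price buyers pay.
Supply in terms of Pb becomes xs = -659 + 9(Pb + 80) = 61 + 9Pb. Setting this equal to demand: 1471 - 6Pb = 61 + 9Pb, so Pb = 94.
Sellers receive Ps = 94 + 80 = 174; x' = 1471 − 6·94 = 907.
Buyers' price falls by P* − Pb = 142 − 94 = 48; sellers' price rises by Ps − P* = 174 − 142 = 32.
So consumers capture 48/80 = 0.6 of each unit of subsidy.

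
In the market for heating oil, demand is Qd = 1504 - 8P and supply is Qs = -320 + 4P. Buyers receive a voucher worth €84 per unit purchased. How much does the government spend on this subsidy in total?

Pre-subsidy: 1504 - 8P = -320 + 4P gives P* = 152, Q* = 288.
With the rebate, buyers effectively pay Pb = Ps − 84, where Ps is the price sellers receive.
Demand in terms of Ps becomes Qd = 1504 − 8(Ps − 84) = 2176 - 8Ps. Setting this equal to supply: 2176 - 8Ps = -320 + 4Ps, so Ps = 208.
Buyers pay Pb = 208 − 84 = 124; Q' = -320 + 4·208 = 512.
Government outlay = subsidy × quantity = 84 × 512 = 43008.

Government cost = €43008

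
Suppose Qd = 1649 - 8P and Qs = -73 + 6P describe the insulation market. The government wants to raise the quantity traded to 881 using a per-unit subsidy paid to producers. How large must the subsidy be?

Required subsidy s = 63 per unit

At Q = 881, invert demand for the buyer price: Pb = (1649 − 881)/8 = 96; invert supply for the seller price: Ps = (881 − (-73))/6 = 159.
The subsidy must fill the gap: s = Ps − Pb = 159 − 96 = 63.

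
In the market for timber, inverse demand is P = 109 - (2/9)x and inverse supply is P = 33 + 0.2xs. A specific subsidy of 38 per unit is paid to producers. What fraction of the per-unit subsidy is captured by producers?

Producer share = 9/19

Pre-subsidy: 109 - (2/9)x = 33 + 0.2x gives x* = 180 and P* = 69.
With the subsidy, sellers receive Ps = Pb + 38 for each unit, where Pb is the price buyers pay.
On the curves, Pb = 109 - (2/9)x and Ps = 33 + 0.2x; the wedge Ps − Pb = 38 gives 33 + 0.2x − (109 - (2/9)x) = 38, so x' = 270.
Then Pb = 109 − (2/9)·270 = 49 and Ps = 33 + 0.2·270 = 87.
Buyers' price falls by P* − Pb = 69 − 49 = 20; sellers' price rises by Ps − P* = 87 − 69 = 18.
So producers capture 18/38 = 9/19 of each unit of subsidy.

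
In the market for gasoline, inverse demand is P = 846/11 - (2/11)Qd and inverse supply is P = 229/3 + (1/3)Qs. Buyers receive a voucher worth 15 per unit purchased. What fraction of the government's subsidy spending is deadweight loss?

Pre-subsidy: 846/11 - (2/11)Q = 229/3 + (1/3)Q gives Q* = 19/17 and P* = 1304/17.
With the rebate, buyers effectively pay Pb = Ps − 15, where Ps is the price sellers receive.
On the curves, Pb = 846/11 - (2/11)Q and Ps = 229/3 + (1/3)Q; the wedge Ps − Pb = 15 gives 229/3 + (1/3)Q − (846/11 - (2/11)Q) = 15, so Q' = 514/17.
Then Pb = 846/11 − (2/11)·(514/17) = 1214/17 and Ps = 229/3 + (1/3)·(514/17) = 1469/17.
ΔCS = ½(19/17 + 514/17)(1304/17 − 1214/17) = 23985/289; ΔPS = ½(19/17 + 514/17)(1469/17 − 1304/17) = 87945/578.
Government spending = 15 × 514/17 = 7710/17.
DWL = ½ × 15 × (514/17 − 19/17) = 7425/34; fraction = (7425/34) / (7710/17) = 495/1028.

DWL / government spending = 495/1028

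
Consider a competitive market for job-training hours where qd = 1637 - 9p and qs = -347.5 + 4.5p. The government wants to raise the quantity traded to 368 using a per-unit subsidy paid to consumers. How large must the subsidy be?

At q = 368, invert demand for the buyer price: pb = (1637 − 368)/9 = 141; invert supply for the seller price: ps = (368 − (-347.5))/4.5 = 159.
The subsidy must fill the gap: s = ps − pb = 159 − 141 = 18.

Required subsidy s = 18 per unit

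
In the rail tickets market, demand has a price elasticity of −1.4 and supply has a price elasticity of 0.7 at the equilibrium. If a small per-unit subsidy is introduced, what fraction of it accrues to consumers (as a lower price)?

For a small subsidy around the equilibrium, the benefit split depends on the relative slopes, which at a point are proportional to the elasticities.
Buyer share = εs/(εs + |εd|) = 0.7/(0.7 + 1.4) = 1/3; seller share = |εd|/(εs + |εd|) = 2/3.

Consumer share = 1/3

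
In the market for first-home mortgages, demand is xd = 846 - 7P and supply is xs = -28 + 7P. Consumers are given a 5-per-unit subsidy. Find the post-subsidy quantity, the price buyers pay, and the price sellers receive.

x' = 426.5; buyers pay 839/14; sellers receive 909/14

Pre-subsidy: 846 - 7P = -28 + 7P gives P* = 437/7, x* = 409.
With the rebate, buyers effectively pay Pb = Ps − 5, where Ps is the price sellers receive.
Demand in terms of Ps becomes xd = 846 − 7(Ps − 5) = 881 - 7Ps. Setting this equal to supply: 881 - 7Ps = -28 + 7Ps, so Ps = 909/14.
Buyers pay Pb = 909/14 − 5 = 839/14; x' = -28 + 7·(909/14) = 426.5.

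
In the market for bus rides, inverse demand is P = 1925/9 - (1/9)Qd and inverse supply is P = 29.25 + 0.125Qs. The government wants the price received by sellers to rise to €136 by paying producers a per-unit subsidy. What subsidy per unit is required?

Required subsidy s = €17 per unit

At a seller price of 136, quantity supplied is -234 + 8·136 = 854.
Buyers absorb 854 only when they pay Pb = 1925/9 − (1/9)·854 = 119.
s = Ps − Pb = 136 − 119 = 17.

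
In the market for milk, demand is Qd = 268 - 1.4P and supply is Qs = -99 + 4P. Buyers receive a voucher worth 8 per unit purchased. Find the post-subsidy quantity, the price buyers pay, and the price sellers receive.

Pre-subsidy: 268 - 1.4P = -99 + 4P gives P* = 1835/27, Q* = 4667/27.
With the rebate, buyers effectively pay Pb = Ps − 8, where Ps is the price sellers receive.
Demand in terms of Ps becomes Qd = 268 − 1.4(Ps − 8) = 279.2 - 1.4Ps. Setting this equal to supply: 279.2 - 1.4Ps = -99 + 4Ps, so Ps = 1891/27.
Buyers pay Pb = 1891/27 − 8 = 1675/27; Q' = -99 + 4·(1891/27) = 4891/27.

Q' = 4891/27; buyers pay 1675/27; sellers receive 1891/27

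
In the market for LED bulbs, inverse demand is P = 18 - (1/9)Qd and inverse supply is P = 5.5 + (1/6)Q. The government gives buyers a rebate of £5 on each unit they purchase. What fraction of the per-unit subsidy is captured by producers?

Pre-subsidy: 18 - (1/9)Q = 5.5 + (1/6)Q gives Q* = 45 and P* = 13.
With the rebate, buyers effectively pay Pb = Ps − 5, where Ps is the price sellers receive.
On the curves, Pb = 18 - (1/9)Q and Ps = 5.5 + (1/6)Q; the wedge Ps − Pb = 5 gives 5.5 + (1/6)Q − (18 - (1/9)Q) = 5, so Q' = 63.
Then Pb = 18 − (1/9)·63 = 11 and Ps = 5.5 + (1/6)·63 = 16.
Buyers' price falls by P* − Pb = 13 − 11 = 2; sellers' price rises by Ps − P* = 16 − 13 = 3.
So producers capture 3/5 = 0.6 of each unit of subsidy.

Producer share = 0.6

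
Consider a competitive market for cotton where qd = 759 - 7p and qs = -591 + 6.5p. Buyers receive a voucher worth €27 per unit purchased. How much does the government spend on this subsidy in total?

Government cost = €4050

Pre-subsidy: 759 - 7p = -591 + 6.5p gives p* = 100, q* = 59.
With the rebate, buyers effectively pay pb = ps − 27, where ps is the price sellers receive.
Demand in terms of ps becomes qd = 759 − 7(ps − 27) = 948 - 7ps. Setting this equal to supply: 948 - 7ps = -591 + 6.5ps, so ps = 114.
Buyers pay pb = 114 − 27 = 87; q' = -591 + 6.5·114 = 150.
Government outlay = subsidy × quantity = 27 × 150 = 4050.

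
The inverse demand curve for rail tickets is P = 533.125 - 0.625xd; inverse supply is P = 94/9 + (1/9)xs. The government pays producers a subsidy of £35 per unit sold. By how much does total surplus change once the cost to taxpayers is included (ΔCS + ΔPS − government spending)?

Net change in total surplus = -44100/53

Pre-subsidy: 533.125 - 0.625x = 94/9 + (1/9)x gives x* = 37633/53 and P* = 4735/53.
With the subsidy, sellers receive Ps = Pb + 35 for each unit, where Pb is the price buyers pay.
On the curves, Pb = 533.125 - 0.625x and Ps = 94/9 + (1/9)x; the wedge Ps − Pb = 35 gives 94/9 + (1/9)x − (533.125 - 0.625x) = 35, so x' = 40153/53.
Then Pb = 533.125 − 0.625·(40153/53) = 3160/53 and Ps = 94/9 + (1/9)·(40153/53) = 5015/53.
ΔCS = ½(37633/53 + 40153/53)(4735/53 − 3160/53) = 61256475/2809; ΔPS = ½(37633/53 + 40153/53)(5015/53 − 4735/53) = 10890040/2809.
Government spending = 35 × 40153/53 = 1405355/53.
Net change = 61256475/2809 + 10890040/2809 − 1405355/53 = -44100/53. The loss equals the DWL triangle ½·35·2520/53.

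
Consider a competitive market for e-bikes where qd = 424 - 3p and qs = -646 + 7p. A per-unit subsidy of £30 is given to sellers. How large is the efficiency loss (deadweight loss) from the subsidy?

Deadweight loss = £945

Pre-subsidy: 424 - 3p = -646 + 7p gives p* = 107, q* = 103.
With the subsidy, sellers receive ps = pb + 30 for each unit, where pb is the price buyers pay.
Supply in terms of pb becomes qs = -646 + 7(pb + 30) = -436 + 7pb. Setting this equal to demand: 424 - 3pb = -436 + 7pb, so pb = 86.
Sellers receive ps = 86 + 30 = 116; q' = 424 − 3·86 = 166.
The subsidy expands output by 166 − 103 = 63 past the efficient level; on those units the gap between marginal cost and willingness to pay runs from 0 up to 30.
DWL = ½ × 30 × 63 = 945.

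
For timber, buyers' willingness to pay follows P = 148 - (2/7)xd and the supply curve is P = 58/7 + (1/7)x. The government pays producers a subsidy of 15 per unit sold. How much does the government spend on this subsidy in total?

Pre-subsidy: 148 - (2/7)x = 58/7 + (1/7)x gives x* = 326 and P* = 384/7.
With the subsidy, sellers receive Ps = Pb + 15 for each unit, where Pb is the price buyers pay.
On the curves, Pb = 148 - (2/7)x and Ps = 58/7 + (1/7)x; the wedge Ps − Pb = 15 gives 58/7 + (1/7)x − (148 - (2/7)x) = 15, so x' = 361.
Then Pb = 148 − (2/7)·361 = 314/7 and Ps = 58/7 + (1/7)·361 = 419/7.
Government outlay = subsidy × quantity = 15 × 361 = 5415.

Government cost = 5415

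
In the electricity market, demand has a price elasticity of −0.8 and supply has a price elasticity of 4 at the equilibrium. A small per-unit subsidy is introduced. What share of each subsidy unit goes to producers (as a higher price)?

Producer share = 1/6

For a small subsidy around the equilibrium, the benefit split depends on the relative slopes, which at a point are proportional to the elasticities.
Buyer share = εs/(εs + |εd|) = 4/(4 + 0.8) = 5/6; seller share = |εd|/(εs + |εd|) = 1/6.
So producers capture 1/6 of the subsidy.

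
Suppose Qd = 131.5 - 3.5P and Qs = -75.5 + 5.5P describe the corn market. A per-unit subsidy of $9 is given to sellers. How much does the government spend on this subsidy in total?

Pre-subsidy: 131.5 - 3.5P = -75.5 + 5.5P gives P* = 23, Q* = 51.
With the subsidy, sellers receive Ps = Pb + 9 for each unit, where Pb is the price buyers pay.
Supply in terms of Pb becomes Qs = -75.5 + 5.5(Pb + 9) = -26 + 5.5Pb. Setting this equal to demand: 131.5 - 3.5Pb = -26 + 5.5Pb, so Pb = 17.5.
Sellers receive Ps = 17.5 + 9 = 26.5; Q' = 131.5 − 3.5·17.5 = 70.25.
Government outlay = subsidy × quantity = 9 × 70.25 = 632.25.

Government cost = $632.25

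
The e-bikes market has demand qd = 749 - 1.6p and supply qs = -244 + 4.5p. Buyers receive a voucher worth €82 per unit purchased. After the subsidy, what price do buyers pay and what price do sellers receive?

Buyers pay 6240/61; sellers receive 11242/61

Pre-subsidy: 749 - 1.6p = -244 + 4.5p gives p* = 9930/61, q* = 29801/61.
With the rebate, buyers effectively pay pb = ps − 82, where ps is the price sellers receive.
Demand in terms of ps becomes qd = 749 − 1.6(ps − 82) = 880.2 - 1.6ps. Setting this equal to supply: 880.2 - 1.6ps = -244 + 4.5ps, so ps = 11242/61.
Buyers pay pb = 11242/61 − 82 = 6240/61; q' = -244 + 4.5·(11242/61) = 35705/61.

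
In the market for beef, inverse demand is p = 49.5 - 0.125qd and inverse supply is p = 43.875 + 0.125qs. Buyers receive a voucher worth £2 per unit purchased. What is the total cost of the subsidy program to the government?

Government cost = £61

Pre-subsidy: 49.5 - 0.125q = 43.875 + 0.125q gives q* = 22.5 and p* = 46.6875.
With the rebate, buyers effectively pay pb = ps − 2, where ps is the price sellers receive.
On the curves, pb = 49.5 - 0.125q and ps = 43.875 + 0.125q; the wedge ps − pb = 2 gives 43.875 + 0.125q − (49.5 - 0.125q) = 2, so q' = 30.5.
Then pb = 49.5 − 0.125·30.5 = 45.6875 and ps = 43.875 + 0.125·30.5 = 47.6875.
Government outlay = subsidy × quantity = 2 × 30.5 = 61.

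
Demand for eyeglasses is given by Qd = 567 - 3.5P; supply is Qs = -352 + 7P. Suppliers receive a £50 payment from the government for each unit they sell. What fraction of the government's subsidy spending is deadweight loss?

DWL / government spending = 175/1132

Pre-subsidy: 567 - 3.5P = -352 + 7P gives P* = 1838/21, Q* = 782/3.
With the subsidy, sellers receive Ps = Pb + 50 for each unit, where Pb is the price buyers pay.
Supply in terms of Pb becomes Qs = -352 + 7(Pb + 50) = -2 + 7Pb. Setting this equal to demand: 567 - 3.5Pb = -2 + 7Pb, so Pb = 1138/21.
Sellers receive Ps = 1138/21 + 50 = 2188/21; Q' = 567 − 3.5·(1138/21) = 1132/3.
ΔCS = ½(782/3 + 1132/3)(1838/21 − 1138/21) = 31900/3; ΔPS = ½(782/3 + 1132/3)(2188/21 − 1838/21) = 15950/3.
Government spending = 50 × 1132/3 = 56600/3.
DWL = ½ × 50 × (1132/3 − 782/3) = 8750/3; fraction = (8750/3) / (56600/3) = 175/1132.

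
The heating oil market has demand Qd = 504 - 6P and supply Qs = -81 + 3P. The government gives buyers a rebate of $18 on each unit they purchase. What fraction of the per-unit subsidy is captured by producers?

Pre-subsidy: 504 - 6P = -81 + 3P gives P* = 65, Q* = 114.
With the rebate, buyers effectively pay Pb = Ps − 18, where Ps is the price sellers receive.
Demand in terms of Ps becomes Qd = 504 − 6(Ps − 18) = 612 - 6Ps. Setting this equal to supply: 612 - 6Ps = -81 + 3Ps, so Ps = 77.
Buyers pay Pb = 77 − 18 = 59; Q' = -81 + 3·77 = 150.
Buyers' price falls by P* − Pb = 65 − 59 = 6; sellers' price rises by Ps − P* = 77 − 65 = 12.
So producers capture 12/18 = 2/3 of each unit of subsidy.

Producer share = 2/3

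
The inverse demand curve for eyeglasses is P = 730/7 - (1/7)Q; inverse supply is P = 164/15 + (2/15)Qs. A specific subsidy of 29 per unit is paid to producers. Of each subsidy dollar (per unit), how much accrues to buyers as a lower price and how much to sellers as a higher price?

Pre-subsidy: 730/7 - (1/7)Q = 164/15 + (2/15)Q gives Q* = 338 and P* = 56.
With the subsidy, sellers receive Ps = Pb + 29 for each unit, where Pb is the price buyers pay.
On the curves, Pb = 730/7 - (1/7)Q and Ps = 164/15 + (2/15)Q; the wedge Ps − Pb = 29 gives 164/15 + (2/15)Q − (730/7 - (1/7)Q) = 29, so Q' = 443.
Then Pb = 730/7 − (1/7)·443 = 41 and Ps = 164/15 + (2/15)·443 = 70.
Buyers' price falls by P* − Pb = 56 − 41 = 15; sellers' price rises by Ps − P* = 70 − 56 = 14.

Buyers gain 15 per unit; sellers gain 14 per unit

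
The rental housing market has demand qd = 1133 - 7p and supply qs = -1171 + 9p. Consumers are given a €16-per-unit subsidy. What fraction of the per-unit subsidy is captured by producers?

Producer share = 0.4375

Pre-subsidy: 1133 - 7p = -1171 + 9p gives p* = 144, q* = 125.
With the rebate, buyers effectively pay pb = ps − 16, where ps is the price sellers receive.
Demand in terms of ps becomes qd = 1133 − 7(ps − 16) = 1245 - 7ps. Setting this equal to supply: 1245 - 7ps = -1171 + 9ps, so ps = 151.
Buyers pay pb = 151 − 16 = 135; q' = -1171 + 9·151 = 188.
Buyers' price falls by p* − pb = 144 − 135 = 9; sellers' price rises by ps − p* = 151 − 144 = 7.
So producers capture 7/16 = 0.4375 of each unit of subsidy.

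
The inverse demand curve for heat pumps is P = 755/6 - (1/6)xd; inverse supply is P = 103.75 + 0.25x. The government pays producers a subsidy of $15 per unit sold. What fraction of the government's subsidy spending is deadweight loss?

DWL / government spending = 18/89

Pre-subsidy: 755/6 - (1/6)x = 103.75 + 0.25x gives x* = 53 and P* = 117.
With the subsidy, sellers receive Ps = Pb + 15 for each unit, where Pb is the price buyers pay.
On the curves, Pb = 755/6 - (1/6)x and Ps = 103.75 + 0.25x; the wedge Ps − Pb = 15 gives 103.75 + 0.25x − (755/6 - (1/6)x) = 15, so x' = 89.
Then Pb = 755/6 − (1/6)·89 = 111 and Ps = 103.75 + 0.25·89 = 126.
ΔCS = ½(53 + 89)(117 − 111) = 426; ΔPS = ½(53 + 89)(126 − 117) = 639.
Government spending = 15 × 89 = 1335.
DWL = ½ × 15 × (89 − 53) = 270; fraction = 270 / 1335 = 18/89.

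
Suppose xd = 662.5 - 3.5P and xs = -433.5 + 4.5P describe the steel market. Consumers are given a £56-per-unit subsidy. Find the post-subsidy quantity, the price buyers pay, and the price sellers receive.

x' = 293.25; buyers pay £105.5; sellers receive £161.5

Pre-subsidy: 662.5 - 3.5P = -433.5 + 4.5P gives P* = 137, x* = 183.
With the rebate, buyers effectively pay Pb = Ps − 56, where Ps is the price sellers receive.
Demand in terms of Ps becomes xd = 662.5 − 3.5(Ps − 56) = 858.5 - 3.5Ps. Setting this equal to supply: 858.5 - 3.5Ps = -433.5 + 4.5Ps, so Ps = 161.5.
Buyers pay Pb = 161.5 − 56 = 105.5; x' = -433.5 + 4.5·161.5 = 293.25.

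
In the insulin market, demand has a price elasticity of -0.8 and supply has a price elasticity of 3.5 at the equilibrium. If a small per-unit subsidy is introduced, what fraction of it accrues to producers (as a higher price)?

Producer share = 8/43

For a small subsidy around the equilibrium, the benefit split depends on the relative slopes, which at a point are proportional to the elasticities.
Buyer share = εs/(εs + |εd|) = 3.5/(3.5 + 0.8) = 35/43; seller share = |εd|/(εs + |εd|) = 8/43.
So producers capture 8/43 of the subsidy.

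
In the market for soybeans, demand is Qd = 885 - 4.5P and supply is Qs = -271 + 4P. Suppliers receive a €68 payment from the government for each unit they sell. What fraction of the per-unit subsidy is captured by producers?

Producer share = 9/17

Pre-subsidy: 885 - 4.5P = -271 + 4P gives P* = 136, Q* = 273.
With the subsidy, sellers receive Ps = Pb + 68 for each unit, where Pb is the price buyers pay.
Supply in terms of Pb becomes Qs = -271 + 4(Pb + 68) = 1 + 4Pb. Setting this equal to demand: 885 - 4.5Pb = 1 + 4Pb, so Pb = 104.
Sellers receive Ps = 104 + 68 = 172; Q' = 885 − 4.5·104 = 417.
Buyers' price falls by P* − Pb = 136 − 104 = 32; sellers' price rises by Ps − P* = 172 − 136 = 36.
So producers capture 36/68 = 9/17 of each unit of subsidy.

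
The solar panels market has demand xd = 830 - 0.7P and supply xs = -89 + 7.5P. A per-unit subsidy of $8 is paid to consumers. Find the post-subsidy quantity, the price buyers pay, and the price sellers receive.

Pre-subsidy: 830 - 0.7P = -89 + 7.5P gives P* = 4595/41, x* = 61627/82.
With the rebate, buyers effectively pay Pb = Ps − 8, where Ps is the price sellers receive.
Demand in terms of Ps becomes xd = 830 − 0.7(Ps − 8) = 835.6 - 0.7Ps. Setting this equal to supply: 835.6 - 0.7Ps = -89 + 7.5Ps, so Ps = 4623/41.
Buyers pay Pb = 4623/41 − 8 = 4295/41; x' = -89 + 7.5·(4623/41) = 62047/82.

x' = 62047/82; buyers pay 4295/41; sellers receive 4623/41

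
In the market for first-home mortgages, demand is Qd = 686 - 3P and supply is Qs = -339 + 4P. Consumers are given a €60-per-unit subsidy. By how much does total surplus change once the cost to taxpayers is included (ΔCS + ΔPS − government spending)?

Pre-subsidy: 686 - 3P = -339 + 4P gives P* = 1025/7, Q* = 1727/7.
With the rebate, buyers effectively pay Pb = Ps − 60, where Ps is the price sellers receive.
Demand in terms of Ps becomes Qd = 686 − 3(Ps − 60) = 866 - 3Ps. Setting this equal to supply: 866 - 3Ps = -339 + 4Ps, so Ps = 1205/7.
Buyers pay Pb = 1205/7 − 60 = 785/7; Q' = -339 + 4·(1205/7) = 2447/7.
ΔCS = ½(1727/7 + 2447/7)(1025/7 − 785/7) = 500880/49; ΔPS = ½(1727/7 + 2447/7)(1205/7 − 1025/7) = 375660/49.
Government spending = 60 × 2447/7 = 146820/7.
Net change = 500880/49 + 375660/49 − 146820/7 = -21600/7. The loss equals the DWL triangle ½·60·720/7.

Net change in total surplus = -21600/7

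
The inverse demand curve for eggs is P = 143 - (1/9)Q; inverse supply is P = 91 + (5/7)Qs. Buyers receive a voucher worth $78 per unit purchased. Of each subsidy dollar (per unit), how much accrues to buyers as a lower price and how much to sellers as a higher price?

Pre-subsidy: 143 - (1/9)Q = 91 + (5/7)Q gives Q* = 63 and P* = 136.
With the rebate, buyers effectively pay Pb = Ps − 78, where Ps is the price sellers receive.
On the curves, Pb = 143 - (1/9)Q and Ps = 91 + (5/7)Q; the wedge Ps − Pb = 78 gives 91 + (5/7)Q − (143 - (1/9)Q) = 78, so Q' = 157.5.
Then Pb = 143 − (1/9)·157.5 = 125.5 and Ps = 91 + (5/7)·157.5 = 203.5.
Buyers' price falls by P* − Pb = 136 − 125.5 = 10.5; sellers' price rises by Ps − P* = 203.5 − 136 = 67.5.

Buyers gain $10.5 per unit; sellers gain $67.5 per unit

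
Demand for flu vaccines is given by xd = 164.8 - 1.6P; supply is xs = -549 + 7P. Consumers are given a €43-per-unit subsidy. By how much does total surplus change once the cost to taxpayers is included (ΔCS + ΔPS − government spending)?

Pre-subsidy: 164.8 - 1.6P = -549 + 7P gives P* = 83, x* = 32.
With the rebate, buyers effectively pay Pb = Ps − 43, where Ps is the price sellers receive.
Demand in terms of Ps becomes xd = 164.8 − 1.6(Ps − 43) = 233.6 - 1.6Ps. Setting this equal to supply: 233.6 - 1.6Ps = -549 + 7Ps, so Ps = 91.
Buyers pay Pb = 91 − 43 = 48; x' = -549 + 7·91 = 88.
ΔCS = ½(32 + 88)(83 − 48) = 2100; ΔPS = ½(32 + 88)(91 − 83) = 480.
Government spending = 43 × 88 = 3784.
Net change = 2100 + 480 − 3784 = -1204. The loss equals the DWL triangle ½·43·56.

Net change in total surplus = -€1204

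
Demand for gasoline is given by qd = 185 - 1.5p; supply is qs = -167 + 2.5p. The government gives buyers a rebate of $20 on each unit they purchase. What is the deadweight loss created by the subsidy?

Deadweight loss = $187.5

Pre-subsidy: 185 - 1.5p = -167 + 2.5p gives p* = 88, q* = 53.
With the rebate, buyers effectively pay pb = ps − 20, where ps is the price sellers receive.
Demand in terms of ps becomes qd = 185 − 1.5(ps − 20) = 215 - 1.5ps. Setting this equal to supply: 215 - 1.5ps = -167 + 2.5ps, so ps = 95.5.
Buyers pay pb = 95.5 − 20 = 75.5; q' = -167 + 2.5·95.5 = 71.75.
The subsidy expands output by 71.75 − 53 = 18.75 past the efficient level; on those units the gap between marginal cost and willingness to pay runs from 0 up to 20.
DWL = ½ × 20 × 18.75 = 187.5.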